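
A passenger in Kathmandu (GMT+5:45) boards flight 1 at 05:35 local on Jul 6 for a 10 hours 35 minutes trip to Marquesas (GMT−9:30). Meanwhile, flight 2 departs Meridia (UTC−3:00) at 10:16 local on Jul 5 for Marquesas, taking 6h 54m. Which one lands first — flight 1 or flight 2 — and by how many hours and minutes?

the second, by 14 hours 15 minutes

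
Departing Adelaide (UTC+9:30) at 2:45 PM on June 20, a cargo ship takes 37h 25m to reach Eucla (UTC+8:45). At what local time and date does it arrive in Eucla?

3:25 AM on Jun 22

Convert departure to UTC: 2:45 PM − 9:30 = 5:15 AM UTC on Jun 20.
Add 37 hours and 25 minutes travel time → 6:40 PM UTC (Jun 21).
Eucla is UTC+8:45, so local arrival = 6:40 PM + 8:45 = 3:25 AM on Jun 22.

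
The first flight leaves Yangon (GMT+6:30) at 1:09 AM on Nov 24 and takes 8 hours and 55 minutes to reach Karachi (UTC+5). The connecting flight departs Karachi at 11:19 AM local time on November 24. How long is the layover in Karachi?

Convert departure to UTC: 1:09 AM − 6:30 = 6:39 PM UTC on Nov 23.
Add 8 hours and 55 minutes flight time → 3:34 AM UTC (Nov 24).
Karachi is UTC+5:00, so local arrival = 3:34 AM + 5:00 = 8:34 AM on Nov 24.
Layover = 11:19 AM − 8:34 AM = 2 hours 45 minutes.

2 hours 45 minutes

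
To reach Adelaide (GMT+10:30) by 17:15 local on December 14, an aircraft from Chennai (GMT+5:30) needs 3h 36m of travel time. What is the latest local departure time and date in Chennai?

Target arrival in UTC: 17:15 − 10:30 = 06:45 on Dec 14.
Subtract 3 hours 36 minutes → departure 03:09 UTC on Dec 14.
Chennai is UTC+5:30: 03:09 + 5:30 = 08:39 on Dec 14.

08:39 on Dec 14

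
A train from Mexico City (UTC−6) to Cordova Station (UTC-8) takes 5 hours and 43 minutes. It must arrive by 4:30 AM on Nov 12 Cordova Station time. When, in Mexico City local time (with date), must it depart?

12:47 AM on Nov 12

Target arrival in UTC: 4:30 AM + 8:00 = 12:30 PM on Nov 12.
Subtract 5 hours and 43 minutes → departure 6:47 AM UTC on Nov 12.
Mexico City is UTC−6:00: 6:47 AM − 6:00 = 12:47 AM on Nov 12.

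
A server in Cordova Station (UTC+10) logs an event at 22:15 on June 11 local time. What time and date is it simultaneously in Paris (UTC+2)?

Paris is 8:00 behind Cordova Station.
Shift by the zone difference: 22:15 − 8:00 = 14:15 on Jun 11 in Paris.

14:15 on Jun 11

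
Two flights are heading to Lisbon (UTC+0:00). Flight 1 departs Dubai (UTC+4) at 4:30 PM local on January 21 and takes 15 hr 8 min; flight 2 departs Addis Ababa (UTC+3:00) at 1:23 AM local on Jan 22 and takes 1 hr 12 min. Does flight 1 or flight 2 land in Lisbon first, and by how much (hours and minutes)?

Flight 1 in UTC: 4:30 PM − 4:00 = 12:30 PM on Jan 21.
+15 hours and 8 minutes → arrive 3:38 AM UTC on Jan 22.
Flight 2 in UTC: 1:23 AM − 3:00 = 10:23 PM on Jan 21.
+1 hour 12 minutes → arrive 11:35 PM UTC on Jan 21.
Flight 2 lands earlier by 4 hours 3 minutes.

the second, by 4 hours 3 minutes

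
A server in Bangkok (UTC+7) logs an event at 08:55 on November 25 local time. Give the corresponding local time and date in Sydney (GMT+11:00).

12:55 on November 25

In UTC: 08:55 − 7:00 = 01:55 on Nov 25.
Sydney is UTC+11:00: 01:55 + 11:00 = 12:55 on Nov 25.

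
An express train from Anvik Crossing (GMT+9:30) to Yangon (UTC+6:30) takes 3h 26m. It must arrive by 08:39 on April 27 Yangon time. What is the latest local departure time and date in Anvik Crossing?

Target arrival in UTC: 08:39 − 6:30 = 02:09 on Apr 27.
Subtract 3 hours and 26 minutes → departure 22:43 UTC on Apr 26.
Anvik Crossing is UTC+9:30: 22:43 + 9:30 = 08:13 on Apr 27.

08:13 on April 27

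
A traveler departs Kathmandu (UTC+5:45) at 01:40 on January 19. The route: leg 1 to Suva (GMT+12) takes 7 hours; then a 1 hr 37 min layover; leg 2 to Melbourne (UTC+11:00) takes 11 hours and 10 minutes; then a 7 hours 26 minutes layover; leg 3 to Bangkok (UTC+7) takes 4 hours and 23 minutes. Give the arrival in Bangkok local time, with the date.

Convert departure to UTC: 01:40 − 5:45 = 19:55 UTC on Jan 18.
Add 7 hours leg 1 → 02:55 UTC (Jan 19).
Add 1 hour and 37 minutes layover in Suva → 04:32 UTC.
Add 11 hours 10 minutes leg 2 → 15:42 UTC.
Add 7 hours 26 minutes layover in Melbourne → 23:08 UTC.
Add 4 hours and 23 minutes leg 3 → 03:31 UTC (Jan 20).
Bangkok is UTC+7:00, so local arrival = 03:31 + 7:00 = 10:31 on Jan 20.

10:31 on January 20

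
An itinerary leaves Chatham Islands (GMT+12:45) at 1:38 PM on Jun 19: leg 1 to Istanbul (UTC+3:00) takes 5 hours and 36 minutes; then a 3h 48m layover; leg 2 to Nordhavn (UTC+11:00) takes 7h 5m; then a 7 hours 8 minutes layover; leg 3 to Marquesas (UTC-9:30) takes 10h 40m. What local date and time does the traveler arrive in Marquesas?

Convert departure to UTC: 1:38 PM − 12:45 = 12:53 AM UTC on Jun 19.
Add 5 hours 36 minutes leg 1 → 6:29 AM UTC.
Add 3 hours and 48 minutes layover in Istanbul → 10:17 AM UTC.
Add 7 hours and 5 minutes leg 2 → 5:22 PM UTC.
Add 7 hours 8 minutes layover in Nordhavn → 12:30 AM UTC (Jun 20).
Add 10 hours and 40 minutes leg 3 → 11:10 AM UTC.
Marquesas is UTC−9:30, so local arrival = 11:10 AM − 9:30 = 1:40 AM on Jun 20.

1:40 AM on Jun 20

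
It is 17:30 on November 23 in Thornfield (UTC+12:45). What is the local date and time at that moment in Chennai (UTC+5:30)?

10:15 on November 23

In UTC: 17:30 − 12:45 = 04:45 on Nov 23.
Chennai is UTC+5:30: 04:45 + 5:30 = 10:15 on Nov 23.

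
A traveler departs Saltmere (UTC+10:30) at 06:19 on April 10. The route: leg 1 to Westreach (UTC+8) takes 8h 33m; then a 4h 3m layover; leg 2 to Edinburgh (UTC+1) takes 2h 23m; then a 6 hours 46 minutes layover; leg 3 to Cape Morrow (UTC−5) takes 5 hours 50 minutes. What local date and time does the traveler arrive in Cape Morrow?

Convert departure to UTC: 06:19 − 10:30 = 19:49 UTC on Apr 9.
Add 8 hours 33 minutes leg 1 → 04:22 UTC (Apr 10).
Add 4 hours and 3 minutes layover in Westreach → 08:25 UTC.
Add 2 hours 23 minutes leg 2 → 10:48 UTC.
Add 6 hours 46 minutes layover in Edinburgh → 17:34 UTC.
Add 5 hours 50 minutes leg 3 → 23:24 UTC.
Cape Morrow is UTC−5:00, so local arrival = 23:24 − 5:00 = 18:24 on Apr 10.

18:24 on Apr 10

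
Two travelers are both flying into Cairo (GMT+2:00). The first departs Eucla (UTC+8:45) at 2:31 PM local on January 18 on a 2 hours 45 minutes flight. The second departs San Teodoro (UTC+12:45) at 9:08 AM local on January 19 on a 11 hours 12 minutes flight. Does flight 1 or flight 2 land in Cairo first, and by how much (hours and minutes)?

Flight 1 in UTC: 2:31 PM − 8:45 = 5:46 AM on Jan 18.
+2 hours 45 minutes → arrive 8:31 AM UTC on Jan 18.
Flight 2 in UTC: 9:08 AM − 12:45 = 8:23 PM on Jan 18.
+11 hours and 12 minutes → arrive 7:35 AM UTC on Jan 19.
Flight 1 lands earlier by 23 hours 4 minutes.

the first, by 23 hours 4 minutes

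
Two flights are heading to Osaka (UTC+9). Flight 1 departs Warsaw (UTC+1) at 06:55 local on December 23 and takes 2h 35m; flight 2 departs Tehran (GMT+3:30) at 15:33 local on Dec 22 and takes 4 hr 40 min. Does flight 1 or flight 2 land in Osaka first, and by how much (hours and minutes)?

Flight 1 in UTC: 06:55 − 1:00 = 05:55 on Dec 23.
+2 hours and 35 minutes → arrive 08:30 UTC on Dec 23.
Flight 2 in UTC: 15:33 − 3:30 = 12:03 on Dec 22.
+4 hours 40 minutes → arrive 16:43 UTC on Dec 22.
Flight 2 lands earlier by 15 hours 47 minutes.

the second, by 15 hours 47 minutes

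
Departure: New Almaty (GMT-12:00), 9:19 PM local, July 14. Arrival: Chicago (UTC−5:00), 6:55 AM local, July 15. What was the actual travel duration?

2 hours 36 minutes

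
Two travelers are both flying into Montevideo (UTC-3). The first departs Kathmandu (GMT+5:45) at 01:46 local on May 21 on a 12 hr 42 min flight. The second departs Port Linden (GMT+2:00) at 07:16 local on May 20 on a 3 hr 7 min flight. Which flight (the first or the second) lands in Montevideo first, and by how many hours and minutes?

Flight 1 in UTC: 01:46 − 5:45 = 20:01 on May 20.
+12 hours and 42 minutes → arrive 08:43 UTC on May 21.
Flight 2 in UTC: 07:16 − 2:00 = 05:16 on May 20.
+3 hours and 7 minutes → arrive 08:23 UTC on May 20.
Flight 2 lands earlier by 24 hours 20 minutes.

the second, by 24 hours 20 minutes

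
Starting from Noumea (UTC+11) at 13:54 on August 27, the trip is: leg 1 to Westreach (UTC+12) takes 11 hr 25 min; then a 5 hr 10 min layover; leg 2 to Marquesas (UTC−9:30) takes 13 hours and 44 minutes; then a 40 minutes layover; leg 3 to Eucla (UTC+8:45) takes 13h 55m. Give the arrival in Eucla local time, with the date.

08:33 on Aug 29

Convert departure to UTC: 13:54 − 11:00 = 02:54 UTC on Aug 27.
Add 11 hours and 25 minutes leg 1 → 14:19 UTC.
Add 5 hours and 10 minutes layover in Westreach → 19:29 UTC.
Add 13 hours and 44 minutes leg 2 → 09:13 UTC (Aug 28).
Add 40 minutes layover in Marquesas → 09:53 UTC.
Add 13 hours 55 minutes leg 3 → 23:48 UTC.
Eucla is UTC+8:45, so local arrival = 23:48 + 8:45 = 08:33 on Aug 29.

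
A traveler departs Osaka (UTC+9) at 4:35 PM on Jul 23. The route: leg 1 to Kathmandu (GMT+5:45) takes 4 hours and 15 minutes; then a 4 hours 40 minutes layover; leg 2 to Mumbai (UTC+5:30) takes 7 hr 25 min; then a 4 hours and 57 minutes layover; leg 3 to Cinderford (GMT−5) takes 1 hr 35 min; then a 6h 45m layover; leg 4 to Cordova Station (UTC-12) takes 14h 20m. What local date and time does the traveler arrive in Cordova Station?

3:32 PM on July 24

Convert departure to UTC: 4:35 PM − 9:00 = 7:35 AM UTC on Jul 23.
Add 4 hours 15 minutes leg 1 → 11:50 AM UTC.
Add 4 hours 40 minutes layover in Kathmandu → 4:30 PM UTC.
Add 7 hours 25 minutes leg 2 → 11:55 PM UTC.
Add 4 hours 57 minutes layover in Mumbai → 4:52 AM UTC (Jul 24).
Add 1 hour 35 minutes leg 3 → 6:27 AM UTC.
Add 6 hours 45 minutes layover in Cinderford → 1:12 PM UTC.
Add 14 hours and 20 minutes leg 4 → 3:32 AM UTC (Jul 25).
Cordova Station is UTC−12:00, so local arrival = 3:32 AM − 12:00 = 3:32 PM on Jul 24.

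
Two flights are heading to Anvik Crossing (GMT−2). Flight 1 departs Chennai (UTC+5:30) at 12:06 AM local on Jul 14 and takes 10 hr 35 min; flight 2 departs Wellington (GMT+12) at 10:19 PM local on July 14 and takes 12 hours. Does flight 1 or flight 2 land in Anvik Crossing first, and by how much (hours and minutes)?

the first, by 17 hours 8 minutes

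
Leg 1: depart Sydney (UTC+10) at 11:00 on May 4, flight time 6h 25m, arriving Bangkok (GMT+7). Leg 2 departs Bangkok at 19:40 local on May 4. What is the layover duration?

Convert departure to UTC: 11:00 − 10:00 = 01:00 UTC on May 4.
Add 6 hours 25 minutes flight time → 07:25 UTC.
Bangkok is UTC+7:00, so local arrival = 07:25 + 7:00 = 14:25 on May 4.
Layover = 19:40 − 14:25 = 5 hours 15 minutes.

5 hours 15 minutes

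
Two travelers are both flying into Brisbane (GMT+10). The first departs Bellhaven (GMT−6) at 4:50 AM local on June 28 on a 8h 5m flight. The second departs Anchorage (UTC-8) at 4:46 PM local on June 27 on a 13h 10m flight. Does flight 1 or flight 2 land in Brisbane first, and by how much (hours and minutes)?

the second, by 4 hours 59 minutes

Flight 1 in UTC: 4:50 AM + 6:00 = 10:50 AM on Jun 28.
+8 hours and 5 minutes → arrive 6:55 PM UTC on Jun 28.
Flight 2 in UTC: 4:46 PM + 8:00 = 12:46 AM on Jun 28.
+13 hours and 10 minutes → arrive 1:56 PM UTC on Jun 28.
Flight 2 lands earlier by 4 hours 59 minutes.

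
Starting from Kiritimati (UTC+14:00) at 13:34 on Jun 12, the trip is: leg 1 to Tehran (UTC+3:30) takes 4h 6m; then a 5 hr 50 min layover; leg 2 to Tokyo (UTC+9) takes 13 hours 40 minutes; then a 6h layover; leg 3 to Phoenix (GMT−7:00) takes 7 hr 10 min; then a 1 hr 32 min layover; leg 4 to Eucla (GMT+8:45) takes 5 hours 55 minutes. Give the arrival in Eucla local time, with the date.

Convert departure to UTC: 13:34 − 14:00 = 23:34 UTC on Jun 11.
Add 4 hours and 6 minutes leg 1 → 03:40 UTC (Jun 12).
Add 5 hours 50 minutes layover in Tehran → 09:30 UTC.
Add 13 hours 40 minutes leg 2 → 23:10 UTC.
Add 6 hours layover in Tokyo → 05:10 UTC (Jun 13).
Add 7 hours 10 minutes leg 3 → 12:20 UTC.
Add 1 hour 32 minutes layover in Phoenix → 13:52 UTC.
Add 5 hours 55 minutes leg 4 → 19:47 UTC.
Eucla is UTC+8:45, so local arrival = 19:47 + 8:45 = 04:32 on Jun 14.

04:32 on June 14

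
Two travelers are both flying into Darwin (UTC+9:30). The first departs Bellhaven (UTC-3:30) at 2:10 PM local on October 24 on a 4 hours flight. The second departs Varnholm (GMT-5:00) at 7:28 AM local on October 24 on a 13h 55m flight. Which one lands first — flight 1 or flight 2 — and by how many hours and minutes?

Flight 1 in UTC: 2:10 PM + 3:30 = 5:40 PM on Oct 24.
+4 hours → arrive 9:40 PM UTC on Oct 24.
Flight 2 in UTC: 7:28 AM + 5:00 = 12:28 PM on Oct 24.
+13 hours 55 minutes → arrive 2:23 AM UTC on Oct 25.
Flight 1 lands earlier by 4 hours 43 minutes.

the first, by 4 hours 43 minutes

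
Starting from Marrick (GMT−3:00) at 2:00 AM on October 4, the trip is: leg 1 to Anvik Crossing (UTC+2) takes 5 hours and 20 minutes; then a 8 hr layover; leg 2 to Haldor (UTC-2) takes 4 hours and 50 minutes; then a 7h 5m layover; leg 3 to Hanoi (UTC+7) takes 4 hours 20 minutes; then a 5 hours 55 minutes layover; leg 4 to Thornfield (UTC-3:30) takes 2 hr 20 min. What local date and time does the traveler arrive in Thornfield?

3:20 PM on Oct 5

Convert departure to UTC: 2:00 AM + 3:00 = 5:00 AM UTC on Oct 4.
Add 5 hours and 20 minutes leg 1 → 10:20 AM UTC.
Add 8 hours layover in Anvik Crossing → 6:20 PM UTC.
Add 4 hours and 50 minutes leg 2 → 11:10 PM UTC.
Add 7 hours 5 minutes layover in Haldor → 6:15 AM UTC (Oct 5).
Add 4 hours and 20 minutes leg 3 → 10:35 AM UTC.
Add 5 hours 55 minutes layover in Hanoi → 4:30 PM UTC.
Add 2 hours 20 minutes leg 4 → 6:50 PM UTC.
Thornfield is UTC−3:30, so local arrival = 6:50 PM − 3:30 = 3:20 PM on Oct 5.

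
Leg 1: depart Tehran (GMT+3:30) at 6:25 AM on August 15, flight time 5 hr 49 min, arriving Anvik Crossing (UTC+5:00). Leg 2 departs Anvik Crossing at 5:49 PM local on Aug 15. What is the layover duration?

4 hours 5 minutes

Convert departure to UTC: 6:25 AM − 3:30 = 2:55 AM UTC on Aug 15.
Add 5 hours 49 minutes flight time → 8:44 AM UTC.
Anvik Crossing is UTC+5:00, so local arrival = 8:44 AM + 5:00 = 1:44 PM on Aug 15.
Layover = 5:49 PM − 1:44 PM = 4 hours 5 minutes.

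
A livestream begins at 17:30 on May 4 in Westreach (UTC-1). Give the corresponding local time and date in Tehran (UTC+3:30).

Tehran is 4:30 ahead of Westreach.
Shift by the zone difference: 17:30 + 4:30 = 22:00 on May 4 in Tehran.

22:00 on May 4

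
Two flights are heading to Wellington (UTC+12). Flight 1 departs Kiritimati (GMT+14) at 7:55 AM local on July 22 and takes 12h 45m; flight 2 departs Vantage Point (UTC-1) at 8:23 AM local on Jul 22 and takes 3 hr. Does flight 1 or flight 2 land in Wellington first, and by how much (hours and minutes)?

Flight 1 in UTC: 7:55 AM − 14:00 = 5:55 PM on Jul 21.
+12 hours and 45 minutes → arrive 6:40 AM UTC on Jul 22.
Flight 2 in UTC: 8:23 AM + 1:00 = 9:23 AM on Jul 22.
+3 hours → arrive 12:23 PM UTC on Jul 22.
Flight 1 lands earlier by 5 hours 43 minutes.

the first, by 5 hours 43 minutes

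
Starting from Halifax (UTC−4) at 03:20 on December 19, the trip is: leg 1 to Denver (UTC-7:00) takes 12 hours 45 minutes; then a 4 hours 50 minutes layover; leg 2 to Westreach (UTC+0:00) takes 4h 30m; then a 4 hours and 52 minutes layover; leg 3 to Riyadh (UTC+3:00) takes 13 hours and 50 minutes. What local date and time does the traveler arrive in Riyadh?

03:07 on Dec 21

Convert departure to UTC: 03:20 + 4:00 = 07:20 UTC on Dec 19.
Add 12 hours 45 minutes leg 1 → 20:05 UTC.
Add 4 hours 50 minutes layover in Denver → 00:55 UTC (Dec 20).
Add 4 hours 30 minutes leg 2 → 05:25 UTC.
Add 4 hours 52 minutes layover in Westreach → 10:17 UTC.
Add 13 hours and 50 minutes leg 3 → 00:07 UTC (Dec 21).
Riyadh is UTC+3:00, so local arrival = 00:07 + 3:00 = 03:07 on Dec 21.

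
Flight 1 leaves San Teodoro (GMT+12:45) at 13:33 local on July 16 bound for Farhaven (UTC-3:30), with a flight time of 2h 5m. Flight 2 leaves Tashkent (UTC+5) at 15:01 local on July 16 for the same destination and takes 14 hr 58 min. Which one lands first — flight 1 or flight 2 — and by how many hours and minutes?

the first, by 22 hours 6 minutes

Flight 1 in UTC: 13:33 − 12:45 = 00:48 on Jul 16.
+2 hours 5 minutes → arrive 02:53 UTC on Jul 16.
Flight 2 in UTC: 15:01 − 5:00 = 10:01 on Jul 16.
+14 hours 58 minutes → arrive 00:59 UTC on Jul 17.
Flight 1 lands earlier by 22 hours 6 minutes.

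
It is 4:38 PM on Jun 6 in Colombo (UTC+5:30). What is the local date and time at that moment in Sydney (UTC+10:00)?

9:08 PM on Jun 6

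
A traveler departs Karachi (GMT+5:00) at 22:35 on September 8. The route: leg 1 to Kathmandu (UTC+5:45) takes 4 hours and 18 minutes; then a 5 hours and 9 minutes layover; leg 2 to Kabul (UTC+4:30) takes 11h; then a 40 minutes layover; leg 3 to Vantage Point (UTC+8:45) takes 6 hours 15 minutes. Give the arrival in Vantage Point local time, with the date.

05:42 on September 10

Convert departure to UTC: 22:35 − 5:00 = 17:35 UTC on Sep 8.
Add 4 hours and 18 minutes leg 1 → 21:53 UTC.
Add 5 hours and 9 minutes layover in Kathmandu → 03:02 UTC (Sep 9).
Add 11 hours leg 2 → 14:02 UTC.
Add 40 minutes layover in Kabul → 14:42 UTC.
Add 6 hours and 15 minutes leg 3 → 20:57 UTC.
Vantage Point is UTC+8:45, so local arrival = 20:57 + 8:45 = 05:42 on Sep 10.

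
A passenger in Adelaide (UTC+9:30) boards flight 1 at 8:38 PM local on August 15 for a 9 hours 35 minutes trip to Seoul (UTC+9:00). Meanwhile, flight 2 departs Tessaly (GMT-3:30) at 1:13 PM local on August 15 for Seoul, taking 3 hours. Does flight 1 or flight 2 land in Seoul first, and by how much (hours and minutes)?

the second, by 1 hour

Flight 1 in UTC: 8:38 PM − 9:30 = 11:08 AM on Aug 15.
+9 hours 35 minutes → arrive 8:43 PM UTC on Aug 15.
Flight 2 in UTC: 1:13 PM + 3:30 = 4:43 PM on Aug 15.
+3 hours → arrive 7:43 PM UTC on Aug 15.
Flight 2 lands earlier by 1 hour.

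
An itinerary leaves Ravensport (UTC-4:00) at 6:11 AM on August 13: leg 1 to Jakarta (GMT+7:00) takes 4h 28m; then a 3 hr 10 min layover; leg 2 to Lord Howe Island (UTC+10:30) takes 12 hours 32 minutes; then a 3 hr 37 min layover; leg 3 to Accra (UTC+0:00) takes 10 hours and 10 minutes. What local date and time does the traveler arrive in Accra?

8:08 PM on Aug 14

Convert departure to UTC: 6:11 AM + 4:00 = 10:11 AM UTC on Aug 13.
Add 4 hours 28 minutes leg 1 → 2:39 PM UTC.
Add 3 hours 10 minutes layover in Jakarta → 5:49 PM UTC.
Add 12 hours 32 minutes leg 2 → 6:21 AM UTC (Aug 14).
Add 3 hours and 37 minutes layover in Lord Howe Island → 9:58 AM UTC.
Add 10 hours 10 minutes leg 3 → 8:08 PM UTC.
Accra is UTC+0, so local arrival is the same: 8:08 PM on Aug 14.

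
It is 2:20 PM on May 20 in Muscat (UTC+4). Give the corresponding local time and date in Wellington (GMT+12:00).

Wellington is 8:00 ahead of Muscat.
Shift by the zone difference: 2:20 PM + 8:00 = 10:20 PM on May 20 in Wellington.

10:20 PM on May 20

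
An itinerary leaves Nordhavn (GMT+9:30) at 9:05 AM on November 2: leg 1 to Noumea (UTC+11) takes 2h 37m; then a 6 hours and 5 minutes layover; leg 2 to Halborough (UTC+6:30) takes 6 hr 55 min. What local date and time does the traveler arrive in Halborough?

9:42 PM on November 2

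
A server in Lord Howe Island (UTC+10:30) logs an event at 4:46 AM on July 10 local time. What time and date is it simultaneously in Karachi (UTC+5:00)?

Karachi is 5:30 behind Lord Howe Island.
Shift by the zone difference: 4:46 AM − 5:30 = 11:16 PM on Jul 9 in Karachi.

11:16 PM on Jul 9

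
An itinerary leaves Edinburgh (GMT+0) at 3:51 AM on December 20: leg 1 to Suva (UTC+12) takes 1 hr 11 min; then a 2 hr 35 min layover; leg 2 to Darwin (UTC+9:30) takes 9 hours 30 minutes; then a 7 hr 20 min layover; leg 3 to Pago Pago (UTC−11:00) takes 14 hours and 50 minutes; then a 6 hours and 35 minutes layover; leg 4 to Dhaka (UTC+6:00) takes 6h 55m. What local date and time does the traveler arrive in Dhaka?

Edinburgh is at UTC+0, so departure is already 3:51 AM UTC on Dec 20.
Add 1 hour and 11 minutes leg 1 → 5:02 AM UTC.
Add 2 hours 35 minutes layover in Suva → 7:37 AM UTC.
Add 9 hours 30 minutes leg 2 → 5:07 PM UTC.
Add 7 hours and 20 minutes layover in Darwin → 12:27 AM UTC (Dec 21).
Add 14 hours and 50 minutes leg 3 → 3:17 PM UTC.
Add 6 hours 35 minutes layover in Pago Pago → 9:52 PM UTC.
Add 6 hours 55 minutes leg 4 → 4:47 AM UTC (Dec 22).
Dhaka is UTC+6:00, so local arrival = 4:47 AM + 6:00 = 10:47 AM on Dec 22.

10:47 AM on Dec 22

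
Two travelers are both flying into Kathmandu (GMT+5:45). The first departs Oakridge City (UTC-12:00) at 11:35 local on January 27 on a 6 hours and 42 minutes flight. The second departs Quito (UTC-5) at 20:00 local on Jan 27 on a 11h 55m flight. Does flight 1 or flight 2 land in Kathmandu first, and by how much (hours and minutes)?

the first, by 6 hours 38 minutes

Flight 1 in UTC: 11:35 + 12:00 = 23:35 on Jan 27.
+6 hours and 42 minutes → arrive 06:17 UTC on Jan 28.
Flight 2 in UTC: 20:00 + 5:00 = 01:00 on Jan 28.
+11 hours and 55 minutes → arrive 12:55 UTC on Jan 28.
Flight 1 lands earlier by 6 hours 38 minutes.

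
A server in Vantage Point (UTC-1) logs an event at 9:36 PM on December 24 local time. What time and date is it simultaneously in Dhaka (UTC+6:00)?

4:36 AM on Dec 25

In UTC: 9:36 PM + 1:00 = 10:36 PM on Dec 24.
Dhaka is UTC+6:00: 10:36 PM + 6:00 = 4:36 AM on Dec 25.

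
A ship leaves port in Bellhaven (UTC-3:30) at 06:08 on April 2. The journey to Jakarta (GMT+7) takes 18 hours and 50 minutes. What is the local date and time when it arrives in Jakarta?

11:28 on April 3

Convert departure to UTC: 06:08 + 3:30 = 09:38 UTC on Apr 2.
Add 18 hours 50 minutes travel time → 04:28 UTC (Apr 3).
Jakarta is UTC+7:00, so local arrival = 04:28 + 7:00 = 11:28 on Apr 3.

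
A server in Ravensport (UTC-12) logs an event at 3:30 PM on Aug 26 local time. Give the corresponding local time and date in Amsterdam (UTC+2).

Amsterdam is 14:00 ahead of Ravensport.
Shift by the zone difference: 3:30 PM + 14:00 = 5:30 AM on Aug 27 in Amsterdam.

5:30 AM on August 27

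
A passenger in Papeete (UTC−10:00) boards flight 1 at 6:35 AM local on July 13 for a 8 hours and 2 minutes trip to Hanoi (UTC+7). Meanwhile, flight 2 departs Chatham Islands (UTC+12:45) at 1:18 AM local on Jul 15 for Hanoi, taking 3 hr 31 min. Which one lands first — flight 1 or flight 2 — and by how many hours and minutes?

Flight 1 in UTC: 6:35 AM + 10:00 = 4:35 PM on Jul 13.
+8 hours 2 minutes → arrive 12:37 AM UTC on Jul 14.
Flight 2 in UTC: 1:18 AM − 12:45 = 12:33 PM on Jul 14.
+3 hours and 31 minutes → arrive 4:04 PM UTC on Jul 14.
Flight 1 lands earlier by 15 hours 27 minutes.

the first, by 15 hours 27 minutes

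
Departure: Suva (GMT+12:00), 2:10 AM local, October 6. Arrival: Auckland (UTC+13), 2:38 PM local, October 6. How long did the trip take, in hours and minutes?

Auckland is 1:00 ahead of Suva.
Clock-face elapsed time (ignoring zones) is 12 hours 28 minutes.
Actual elapsed = 12 hours 28 minutes − 1:00 = 11 hours 28 minutes.

11 hours 28 minutes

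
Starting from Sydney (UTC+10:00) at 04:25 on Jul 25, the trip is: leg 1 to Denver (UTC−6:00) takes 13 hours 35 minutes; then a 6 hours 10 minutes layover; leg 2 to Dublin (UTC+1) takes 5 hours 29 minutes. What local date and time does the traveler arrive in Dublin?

20:39 on Jul 25

Convert departure to UTC: 04:25 − 10:00 = 18:25 UTC on Jul 24.
Add 13 hours 35 minutes leg 1 → 08:00 UTC (Jul 25).
Add 6 hours 10 minutes layover in Denver → 14:10 UTC.
Add 5 hours 29 minutes leg 2 → 19:39 UTC.
Dublin is UTC+1:00, so local arrival = 19:39 + 1:00 = 20:39 on Jul 25.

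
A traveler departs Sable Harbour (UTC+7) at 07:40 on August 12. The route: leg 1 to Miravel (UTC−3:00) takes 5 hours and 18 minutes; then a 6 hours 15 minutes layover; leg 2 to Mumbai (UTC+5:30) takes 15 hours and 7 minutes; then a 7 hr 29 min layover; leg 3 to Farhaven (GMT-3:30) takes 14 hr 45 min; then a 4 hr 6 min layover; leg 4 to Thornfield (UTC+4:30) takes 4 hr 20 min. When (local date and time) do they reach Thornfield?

Convert departure to UTC: 07:40 − 7:00 = 00:40 UTC on Aug 12.
Add 5 hours 18 minutes leg 1 → 05:58 UTC.
Add 6 hours and 15 minutes layover in Miravel → 12:13 UTC.
Add 15 hours 7 minutes leg 2 → 03:20 UTC (Aug 13).
Add 7 hours 29 minutes layover in Mumbai → 10:49 UTC.
Add 14 hours and 45 minutes leg 3 → 01:34 UTC (Aug 14).
Add 4 hours and 6 minutes layover in Farhaven → 05:40 UTC.
Add 4 hours 20 minutes leg 4 → 10:00 UTC.
Thornfield is UTC+4:30, so local arrival = 10:00 + 4:30 = 14:30 on Aug 14.

14:30 on August 14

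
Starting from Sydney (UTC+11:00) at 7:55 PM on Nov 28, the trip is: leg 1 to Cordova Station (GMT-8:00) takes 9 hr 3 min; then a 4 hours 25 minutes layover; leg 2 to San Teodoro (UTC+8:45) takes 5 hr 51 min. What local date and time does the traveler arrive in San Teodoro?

Convert departure to UTC: 7:55 PM − 11:00 = 8:55 AM UTC on Nov 28.
Add 9 hours 3 minutes leg 1 → 5:58 PM UTC.
Add 4 hours 25 minutes layover in Cordova Station → 10:23 PM UTC.
Add 5 hours 51 minutes leg 2 → 4:14 AM UTC (Nov 29).
San Teodoro is UTC+8:45, so local arrival = 4:14 AM + 8:45 = 12:59 PM on Nov 29.

12:59 PM on November 29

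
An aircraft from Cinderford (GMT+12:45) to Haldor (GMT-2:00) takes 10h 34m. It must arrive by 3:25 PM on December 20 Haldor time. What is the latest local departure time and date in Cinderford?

Target arrival in UTC: 3:25 PM + 2:00 = 5:25 PM on Dec 20.
Subtract 10 hours 34 minutes → departure 6:51 AM UTC on Dec 20.
Cinderford is UTC+12:45: 6:51 AM + 12:45 = 7:36 PM on Dec 20.

7:36 PM on Dec 20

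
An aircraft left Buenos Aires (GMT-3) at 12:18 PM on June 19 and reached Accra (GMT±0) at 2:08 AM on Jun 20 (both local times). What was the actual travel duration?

10 hours 50 minutes

Departure in UTC: 12:18 PM + 3:00 = 3:18 PM on Jun 19.
Arrival is already UTC: 2:08 AM on Jun 20.
Elapsed = 2:08 AM − 3:18 PM (+1 day) = 10 hours 50 minutes.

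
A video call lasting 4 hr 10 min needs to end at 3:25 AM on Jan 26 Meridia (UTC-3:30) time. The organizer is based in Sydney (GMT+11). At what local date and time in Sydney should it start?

1:45 PM on January 26

Target end time in UTC: 3:25 AM + 3:30 = 6:55 AM on Jan 26.
Subtract 4 hours 10 minutes → start 2:45 AM UTC on Jan 26.
Sydney is UTC+11:00: 2:45 AM + 11:00 = 1:45 PM on Jan 26.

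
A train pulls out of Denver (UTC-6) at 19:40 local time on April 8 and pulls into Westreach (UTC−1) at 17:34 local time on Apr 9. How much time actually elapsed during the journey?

16 hours 54 minutes

Departure in UTC: 19:40 + 6:00 = 01:40 on Apr 9.
Arrival in UTC: 17:34 + 1:00 = 18:34 on Apr 9.
Elapsed = 18:34 − 01:40 = 16 hours 54 minutes.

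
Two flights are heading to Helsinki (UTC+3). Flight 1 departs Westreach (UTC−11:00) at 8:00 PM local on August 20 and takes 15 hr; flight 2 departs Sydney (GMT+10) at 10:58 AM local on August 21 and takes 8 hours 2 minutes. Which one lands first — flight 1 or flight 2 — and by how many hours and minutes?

Flight 1 in UTC: 8:00 PM + 11:00 = 7:00 AM on Aug 21.
+15 hours → arrive 10:00 PM UTC on Aug 21.
Flight 2 in UTC: 10:58 AM − 10:00 = 12:58 AM on Aug 21.
+8 hours 2 minutes → arrive 9:00 AM UTC on Aug 21.
Flight 2 lands earlier by 13 hours.

the second, by 13 hours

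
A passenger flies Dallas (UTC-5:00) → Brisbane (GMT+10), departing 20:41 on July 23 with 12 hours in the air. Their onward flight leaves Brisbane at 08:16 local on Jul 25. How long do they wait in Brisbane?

8 hours 35 minutes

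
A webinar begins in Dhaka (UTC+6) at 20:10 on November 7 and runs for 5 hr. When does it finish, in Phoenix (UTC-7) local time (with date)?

Convert start to UTC: 20:10 − 6:00 = 14:10 UTC on Nov 7.
Add 5 hours duration → 19:10 UTC.
Phoenix is UTC−7:00, so local end time = 19:10 − 7:00 = 12:10 on Nov 7.

12:10 on November 7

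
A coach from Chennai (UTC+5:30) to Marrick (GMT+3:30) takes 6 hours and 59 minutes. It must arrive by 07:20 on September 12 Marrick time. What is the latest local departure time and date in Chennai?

02:21 on September 12

Target arrival in UTC: 07:20 − 3:30 = 03:50 on Sep 12.
Subtract 6 hours and 59 minutes → departure 20:51 UTC on Sep 11.
Chennai is UTC+5:30: 20:51 + 5:30 = 02:21 on Sep 12.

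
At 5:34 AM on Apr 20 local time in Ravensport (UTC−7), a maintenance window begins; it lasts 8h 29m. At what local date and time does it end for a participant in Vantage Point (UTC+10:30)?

7:33 AM on April 21

Convert start to UTC: 5:34 AM + 7:00 = 12:34 PM UTC on Apr 20.
Add 8 hours and 29 minutes duration → 9:03 PM UTC.
Vantage Point is UTC+10:30, so local end time = 9:03 PM + 10:30 = 7:33 AM on Apr 21.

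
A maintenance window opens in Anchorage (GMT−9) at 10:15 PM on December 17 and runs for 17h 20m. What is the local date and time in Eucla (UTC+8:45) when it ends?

Eucla is 17:45 ahead of Anchorage.
After 17 hours and 20 minutes it is 3:35 PM (Dec 18) in Anchorage.
Shift by the zone difference: 3:35 PM + 17:45 = 9:20 AM on Dec 19 in Eucla.

9:20 AM on December 19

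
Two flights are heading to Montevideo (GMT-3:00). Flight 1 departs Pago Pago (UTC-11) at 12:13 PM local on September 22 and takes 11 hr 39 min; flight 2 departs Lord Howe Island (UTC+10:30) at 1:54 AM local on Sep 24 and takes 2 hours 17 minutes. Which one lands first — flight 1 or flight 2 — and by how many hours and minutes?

the first, by 6 hours 49 minutes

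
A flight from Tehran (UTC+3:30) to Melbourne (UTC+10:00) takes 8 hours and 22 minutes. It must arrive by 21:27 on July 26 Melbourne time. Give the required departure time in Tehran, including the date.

06:35 on July 26

Target arrival in UTC: 21:27 − 10:00 = 11:27 on Jul 26.
Subtract 8 hours and 22 minutes → departure 03:05 UTC on Jul 26.
Tehran is UTC+3:30: 03:05 + 3:30 = 06:35 on Jul 26.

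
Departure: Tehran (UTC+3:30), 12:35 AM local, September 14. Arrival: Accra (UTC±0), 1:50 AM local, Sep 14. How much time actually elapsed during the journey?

Departure in UTC: 12:35 AM − 3:30 = 9:05 PM on Sep 13.
Arrival is already UTC: 1:50 AM on Sep 14.
Elapsed = 1:50 AM − 9:05 PM (+1 day) = 4 hours 45 minutes.

4 hours 45 minutes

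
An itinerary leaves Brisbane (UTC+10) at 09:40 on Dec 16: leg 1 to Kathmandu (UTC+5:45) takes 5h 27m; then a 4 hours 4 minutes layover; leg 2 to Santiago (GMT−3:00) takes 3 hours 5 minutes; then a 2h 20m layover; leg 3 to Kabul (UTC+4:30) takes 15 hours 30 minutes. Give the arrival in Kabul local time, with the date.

10:36 on December 17

Convert departure to UTC: 09:40 − 10:00 = 23:40 UTC on Dec 15.
Add 5 hours and 27 minutes leg 1 → 05:07 UTC (Dec 16).
Add 4 hours and 4 minutes layover in Kathmandu → 09:11 UTC.
Add 3 hours and 5 minutes leg 2 → 12:16 UTC.
Add 2 hours and 20 minutes layover in Santiago → 14:36 UTC.
Add 15 hours and 30 minutes leg 3 → 06:06 UTC (Dec 17).
Kabul is UTC+4:30, so local arrival = 06:06 + 4:30 = 10:36 on Dec 17.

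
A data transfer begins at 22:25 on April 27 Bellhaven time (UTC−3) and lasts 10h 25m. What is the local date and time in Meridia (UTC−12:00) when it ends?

Convert start to UTC: 22:25 + 3:00 = 01:25 UTC on Apr 28.
Add 10 hours 25 minutes duration → 11:50 UTC.
Meridia is UTC−12:00, so local end time = 11:50 − 12:00 = 23:50 on Apr 27.

23:50 on Apr 27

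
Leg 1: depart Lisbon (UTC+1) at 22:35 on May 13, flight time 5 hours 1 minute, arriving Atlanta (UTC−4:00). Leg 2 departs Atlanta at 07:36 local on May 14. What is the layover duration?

9 hours

Convert departure to UTC: 22:35 − 1:00 = 21:35 UTC on May 13.
Add 5 hours and 1 minute flight time → 02:36 UTC (May 14).
Atlanta is UTC−4:00, so local arrival = 02:36 − 4:00 = 22:36 on May 13.
Layover = 07:36 − 22:36 (+1 day) = 9 hours.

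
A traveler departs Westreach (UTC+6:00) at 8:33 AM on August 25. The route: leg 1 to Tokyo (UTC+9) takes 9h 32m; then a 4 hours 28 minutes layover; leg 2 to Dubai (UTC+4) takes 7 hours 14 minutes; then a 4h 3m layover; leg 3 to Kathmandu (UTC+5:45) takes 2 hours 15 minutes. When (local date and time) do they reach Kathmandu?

11:50 AM on August 26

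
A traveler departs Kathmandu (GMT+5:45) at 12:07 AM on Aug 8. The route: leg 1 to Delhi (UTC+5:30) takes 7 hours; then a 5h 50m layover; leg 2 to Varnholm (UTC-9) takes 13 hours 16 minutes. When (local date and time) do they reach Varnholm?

Convert departure to UTC: 12:07 AM − 5:45 = 6:22 PM UTC on Aug 7.
Add 7 hours leg 1 → 1:22 AM UTC (Aug 8).
Add 5 hours 50 minutes layover in Delhi → 7:12 AM UTC.
Add 13 hours and 16 minutes leg 2 → 8:28 PM UTC.
Varnholm is UTC−9:00, so local arrival = 8:28 PM − 9:00 = 11:28 AM on Aug 8.

11:28 AM on August 8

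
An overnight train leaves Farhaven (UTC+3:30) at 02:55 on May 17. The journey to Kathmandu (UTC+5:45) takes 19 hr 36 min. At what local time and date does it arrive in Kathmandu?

Convert departure to UTC: 02:55 − 3:30 = 23:25 UTC on May 16.
Add 19 hours 36 minutes travel time → 19:01 UTC (May 17).
Kathmandu is UTC+5:45, so local arrival = 19:01 + 5:45 = 00:46 on May 18.

00:46 on May 18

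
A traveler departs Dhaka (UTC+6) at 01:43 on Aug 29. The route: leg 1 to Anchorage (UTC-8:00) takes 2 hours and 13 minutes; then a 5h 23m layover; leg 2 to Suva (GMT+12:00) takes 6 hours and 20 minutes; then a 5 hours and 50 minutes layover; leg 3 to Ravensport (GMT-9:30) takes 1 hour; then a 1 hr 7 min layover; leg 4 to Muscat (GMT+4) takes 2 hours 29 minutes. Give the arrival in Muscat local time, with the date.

00:05 on Aug 30

Convert departure to UTC: 01:43 − 6:00 = 19:43 UTC on Aug 28.
Add 2 hours and 13 minutes leg 1 → 21:56 UTC.
Add 5 hours and 23 minutes layover in Anchorage → 03:19 UTC (Aug 29).
Add 6 hours 20 minutes leg 2 → 09:39 UTC.
Add 5 hours 50 minutes layover in Suva → 15:29 UTC.
Add 1 hour leg 3 → 16:29 UTC.
Add 1 hour and 7 minutes layover in Ravensport → 17:36 UTC.
Add 2 hours and 29 minutes leg 4 → 20:05 UTC.
Muscat is UTC+4:00, so local arrival = 20:05 + 4:00 = 00:05 on Aug 30.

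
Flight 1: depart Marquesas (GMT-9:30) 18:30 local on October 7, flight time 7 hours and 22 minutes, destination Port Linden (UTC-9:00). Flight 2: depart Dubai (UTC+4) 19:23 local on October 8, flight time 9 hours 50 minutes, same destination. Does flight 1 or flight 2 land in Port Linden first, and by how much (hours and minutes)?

the first, by 13 hours 51 minutes

Flight 1 in UTC: 18:30 + 9:30 = 04:00 on Oct 8.
+7 hours and 22 minutes → arrive 11:22 UTC on Oct 8.
Flight 2 in UTC: 19:23 − 4:00 = 15:23 on Oct 8.
+9 hours and 50 minutes → arrive 01:13 UTC on Oct 9.
Flight 1 lands earlier by 13 hours 51 minutes.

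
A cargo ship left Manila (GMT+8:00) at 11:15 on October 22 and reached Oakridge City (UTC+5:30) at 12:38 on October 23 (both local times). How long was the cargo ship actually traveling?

27 hours 53 minutes

Departure in UTC: 11:15 − 8:00 = 03:15 on Oct 22.
Arrival in UTC: 12:38 − 5:30 = 07:08 on Oct 23.
Elapsed = 07:08 − 03:15 (+1 day) = 27 hours 53 minutes.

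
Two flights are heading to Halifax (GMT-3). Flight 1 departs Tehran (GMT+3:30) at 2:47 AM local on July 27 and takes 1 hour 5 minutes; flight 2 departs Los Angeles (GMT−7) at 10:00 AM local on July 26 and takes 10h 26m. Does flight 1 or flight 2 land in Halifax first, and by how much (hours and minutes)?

Flight 1 in UTC: 2:47 AM − 3:30 = 11:17 PM on Jul 26.
+1 hour 5 minutes → arrive 12:22 AM UTC on Jul 27.
Flight 2 in UTC: 10:00 AM + 7:00 = 5:00 PM on Jul 26.
+10 hours 26 minutes → arrive 3:26 AM UTC on Jul 27.
Flight 1 lands earlier by 3 hours 4 minutes.

the first, by 3 hours 4 minutes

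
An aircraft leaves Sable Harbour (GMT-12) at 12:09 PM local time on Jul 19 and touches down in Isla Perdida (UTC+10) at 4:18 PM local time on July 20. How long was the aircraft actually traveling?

6 hours 9 minutes

Departure in UTC: 12:09 PM + 12:00 = 12:09 AM on Jul 20.
Arrival in UTC: 4:18 PM − 10:00 = 6:18 AM on Jul 20.
Elapsed = 6:18 AM − 12:09 AM = 6 hours 9 minutes.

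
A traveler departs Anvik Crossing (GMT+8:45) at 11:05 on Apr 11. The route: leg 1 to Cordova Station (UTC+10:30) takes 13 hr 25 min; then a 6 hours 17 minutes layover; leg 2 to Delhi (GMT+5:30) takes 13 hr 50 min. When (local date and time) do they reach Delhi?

Convert departure to UTC: 11:05 − 8:45 = 02:20 UTC on Apr 11.
Add 13 hours and 25 minutes leg 1 → 15:45 UTC.
Add 6 hours and 17 minutes layover in Cordova Station → 22:02 UTC.
Add 13 hours and 50 minutes leg 2 → 11:52 UTC (Apr 12).
Delhi is UTC+5:30, so local arrival = 11:52 + 5:30 = 17:22 on Apr 12.

17:22 on April 12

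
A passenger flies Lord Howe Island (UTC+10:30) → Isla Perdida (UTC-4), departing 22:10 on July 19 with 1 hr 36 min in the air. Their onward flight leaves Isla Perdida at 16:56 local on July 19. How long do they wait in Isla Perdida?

7 hours 40 minutes

Convert departure to UTC: 22:10 − 10:30 = 11:40 UTC on Jul 19.
Add 1 hour and 36 minutes flight time → 13:16 UTC.
Isla Perdida is UTC−4:00, so local arrival = 13:16 − 4:00 = 09:16 on Jul 19.
Layover = 16:56 − 09:16 = 7 hours 40 minutes.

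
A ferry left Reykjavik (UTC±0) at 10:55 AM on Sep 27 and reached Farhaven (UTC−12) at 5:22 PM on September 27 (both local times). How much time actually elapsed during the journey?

Departure is already UTC: 10:55 AM on Sep 27.
Arrival in UTC: 5:22 PM + 12:00 = 5:22 AM on Sep 28.
Elapsed = 5:22 AM − 10:55 AM (+1 day) = 18 hours 27 minutes.

18 hours 27 minutes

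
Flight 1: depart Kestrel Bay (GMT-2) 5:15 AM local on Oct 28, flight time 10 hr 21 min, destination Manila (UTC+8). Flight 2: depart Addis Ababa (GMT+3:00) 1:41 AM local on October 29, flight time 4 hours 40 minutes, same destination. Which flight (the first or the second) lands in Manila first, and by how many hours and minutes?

the first, by 9 hours 45 minutes

Flight 1 in UTC: 5:15 AM + 2:00 = 7:15 AM on Oct 28.
+10 hours and 21 minutes → arrive 5:36 PM UTC on Oct 28.
Flight 2 in UTC: 1:41 AM − 3:00 = 10:41 PM on Oct 28.
+4 hours and 40 minutes → arrive 3:21 AM UTC on Oct 29.
Flight 1 lands earlier by 9 hours 45 minutes.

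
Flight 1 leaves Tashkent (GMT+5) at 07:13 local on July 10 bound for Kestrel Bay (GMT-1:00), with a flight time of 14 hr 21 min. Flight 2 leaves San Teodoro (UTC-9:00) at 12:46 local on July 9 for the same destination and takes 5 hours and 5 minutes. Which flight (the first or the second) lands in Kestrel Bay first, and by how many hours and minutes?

Flight 1 in UTC: 07:13 − 5:00 = 02:13 on Jul 10.
+14 hours 21 minutes → arrive 16:34 UTC on Jul 10.
Flight 2 in UTC: 12:46 + 9:00 = 21:46 on Jul 9.
+5 hours 5 minutes → arrive 02:51 UTC on Jul 10.
Flight 2 lands earlier by 13 hours 43 minutes.

the second, by 13 hours 43 minutes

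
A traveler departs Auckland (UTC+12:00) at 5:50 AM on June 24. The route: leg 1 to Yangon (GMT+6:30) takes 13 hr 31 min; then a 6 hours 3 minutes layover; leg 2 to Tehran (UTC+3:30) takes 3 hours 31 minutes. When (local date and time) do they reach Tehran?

8:25 PM on June 24

Convert departure to UTC: 5:50 AM − 12:00 = 5:50 PM UTC on Jun 23.
Add 13 hours and 31 minutes leg 1 → 7:21 AM UTC (Jun 24).
Add 6 hours and 3 minutes layover in Yangon → 1:24 PM UTC.
Add 3 hours and 31 minutes leg 2 → 4:55 PM UTC.
Tehran is UTC+3:30, so local arrival = 4:55 PM + 3:30 = 8:25 PM on Jun 24.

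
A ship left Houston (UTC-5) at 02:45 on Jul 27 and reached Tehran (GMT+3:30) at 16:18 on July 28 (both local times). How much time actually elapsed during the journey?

Departure in UTC: 02:45 + 5:00 = 07:45 on Jul 27.
Arrival in UTC: 16:18 − 3:30 = 12:48 on Jul 28.
Elapsed = 12:48 − 07:45 (+1 day) = 29 hours 3 minutes.

29 hours 3 minutes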